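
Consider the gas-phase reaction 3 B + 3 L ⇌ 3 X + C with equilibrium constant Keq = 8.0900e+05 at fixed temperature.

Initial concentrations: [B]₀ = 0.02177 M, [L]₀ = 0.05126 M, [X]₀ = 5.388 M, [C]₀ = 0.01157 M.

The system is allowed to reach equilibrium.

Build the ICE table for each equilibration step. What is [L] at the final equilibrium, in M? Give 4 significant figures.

Q₀ = 1.3023e+09 vs Keq = 8.0900e+05 ⇒ Q>K, reverse
Step 1:
                   B          L          X          C
  init       0.02177    0.05126      5.388    0.01157
  Δ          0.03314    0.03314   -0.03314   -0.01105
  eq         0.05491     0.0844      5.355 5.2429e-04
  solve Keq expr → x = -0.01105; check Q = 8.0900e+05

[L]_eq = 0.0844 M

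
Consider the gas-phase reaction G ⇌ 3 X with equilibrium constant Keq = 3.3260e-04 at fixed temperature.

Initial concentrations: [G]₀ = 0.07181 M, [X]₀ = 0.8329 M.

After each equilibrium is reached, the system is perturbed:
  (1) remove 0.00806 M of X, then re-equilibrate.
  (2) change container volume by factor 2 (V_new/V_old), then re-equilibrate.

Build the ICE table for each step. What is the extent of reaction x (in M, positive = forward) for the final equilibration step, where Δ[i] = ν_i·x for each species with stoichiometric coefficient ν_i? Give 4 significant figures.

x = 0.004573 M

Q₀ = 8.046 vs Keq = 3.3260e-04 ⇒ Q>K, reverse
Step 1:
                   G          X
  Initial    0.07181     0.8329
  Change      0.2616    -0.7849
  Equil       0.3334    0.04804
  solve Keq expr → x = -0.2616; check Q = 3.3260e-04
Then remove 0.00806 M of X.
Step 2:
                   G          X
  Initial     0.3334    0.03998
  Change   -0.002644   0.007933
  Equil       0.3308    0.04792
  solve Keq expr → x = 0.002644; check Q = 3.3260e-04
Then change container volume by factor 2 (V_new/V_old).
Step 3:
                   G          X
  Initial     0.1654    0.02396
  Change   -0.004573    0.01372
  Equil       0.1608    0.03768
  solve Keq expr → x = 0.004573; check Q = 3.3260e-04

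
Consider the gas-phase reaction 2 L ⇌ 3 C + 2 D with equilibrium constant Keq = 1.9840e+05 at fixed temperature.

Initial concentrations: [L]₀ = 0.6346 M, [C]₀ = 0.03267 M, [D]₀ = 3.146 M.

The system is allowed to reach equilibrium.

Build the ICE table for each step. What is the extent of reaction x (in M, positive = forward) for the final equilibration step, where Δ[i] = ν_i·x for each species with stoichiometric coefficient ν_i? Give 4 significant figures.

x = 0.3132 M

Q₀ = 8.5697e-04 vs Keq = 1.9840e+05 ⇒ Q<K, forward
Step 1:
                   L          C          D
  init        0.6346    0.03267      3.146
  Δ          -0.6265     0.9397     0.6265
  eq        0.008121     0.9724      3.772
  solve Keq expr → x = 0.3132; check Q = 1.9840e+05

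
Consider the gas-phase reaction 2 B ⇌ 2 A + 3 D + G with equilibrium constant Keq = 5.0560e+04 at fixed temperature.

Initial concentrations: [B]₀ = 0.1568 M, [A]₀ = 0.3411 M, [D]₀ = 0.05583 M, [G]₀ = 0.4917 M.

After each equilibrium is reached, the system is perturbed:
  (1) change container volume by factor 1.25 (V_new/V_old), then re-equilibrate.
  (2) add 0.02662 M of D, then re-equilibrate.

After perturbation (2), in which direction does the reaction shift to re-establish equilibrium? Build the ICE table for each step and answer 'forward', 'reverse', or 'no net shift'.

Direction: reverse

Q₀ = 4.0492e-04 vs Keq = 5.0560e+04 ⇒ Q<K, forward
Step 1:
                    B           A           D           G
  I            0.1568      0.3411     0.05583      0.4917
  C           -0.1565      0.1565      0.2348     0.07827
  E        2.6180e-04      0.4976      0.2906        0.57
  solve Keq expr → x = 0.07827; check Q = 5.0560e+04
Then change container volume by factor 1.25 (V_new/V_old).
Step 2:
                    B           A           D           G
  I        2.0944e-04      0.3981      0.2325       0.456
  C       -7.5269e-05  7.5269e-05  1.1290e-04  3.7634e-05
  E        1.3417e-04      0.3982      0.2326       0.456
  solve Keq expr → x = 3.7634e-05; check Q = 5.0560e+04
Then add 0.02662 M of D.
Step 3:
                    B           A           D           G
  I        1.3417e-04      0.3982      0.2592       0.456
  C        2.3633e-05 -2.3633e-05 -3.5450e-05 -1.1817e-05
  E        1.5780e-04      0.3982      0.2592       0.456
  solve Keq expr → x = -1.1817e-05; check Q = 5.0560e+04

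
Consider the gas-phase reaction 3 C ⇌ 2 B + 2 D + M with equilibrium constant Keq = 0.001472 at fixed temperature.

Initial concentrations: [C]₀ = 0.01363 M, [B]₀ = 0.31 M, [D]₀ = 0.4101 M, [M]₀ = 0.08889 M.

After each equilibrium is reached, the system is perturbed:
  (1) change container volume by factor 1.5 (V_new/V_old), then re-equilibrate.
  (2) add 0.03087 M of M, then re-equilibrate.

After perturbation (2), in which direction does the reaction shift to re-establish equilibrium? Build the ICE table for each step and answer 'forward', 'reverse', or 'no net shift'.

Q₀ = 567.4 vs Keq = 0.001472 ⇒ Q>K, reverse
Step 1:
                   C          B          D          M
  Initial    0.01363       0.31     0.4101    0.08889
  Change      0.2286    -0.1524    -0.1524    -0.0762
  Equil       0.2422     0.1576     0.2577    0.01269
  solve Keq expr → x = -0.0762; check Q = 0.001472
Then change container volume by factor 1.5 (V_new/V_old).
Step 2:
                   C          B          D          M
  Initial     0.1615     0.1051     0.1718   0.008458
  Change    -0.01131    0.00754    0.00754    0.00377
  Equil       0.1502     0.1126     0.1793    0.01223
  solve Keq expr → x = 0.00377; check Q = 0.001472
Then add 0.03087 M of M.
Step 3:
                   C          B          D          M
  Initial     0.1502     0.1126     0.1793     0.0431
  Change     0.02638   -0.01759   -0.01759  -0.008794
  Equil       0.1766    0.09502     0.1617     0.0343
  solve Keq expr → x = -0.008794; check Q = 0.001472

Direction: reverse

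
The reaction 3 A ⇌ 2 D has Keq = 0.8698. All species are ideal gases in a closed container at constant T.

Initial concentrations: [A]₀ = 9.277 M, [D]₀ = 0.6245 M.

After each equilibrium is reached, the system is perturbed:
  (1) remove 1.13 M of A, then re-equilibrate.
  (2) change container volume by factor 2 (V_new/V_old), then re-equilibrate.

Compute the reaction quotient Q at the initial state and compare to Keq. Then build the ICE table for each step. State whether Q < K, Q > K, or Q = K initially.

Q₀ = 4.8847e-04; Q < K (proceeds forward)

Q₀ = 4.8847e-04 vs Keq = 0.8698 ⇒ Q<K, forward
Step 1:
                    A           D
  init          9.277      0.6245
  Δ            -6.289       4.193
  eq            2.988       4.817
  solve Keq expr → x = 2.096; check Q = 0.8698
Then remove 1.13 M of A.
Step 2:
                    A           D
  init          1.858       4.817
  Δ            0.8817     -0.5878
  eq             2.74       4.229
  solve Keq expr → x = -0.2939; check Q = 0.8698
Then change container volume by factor 2 (V_new/V_old).
Step 3:
                    A           D
  init           1.37       2.115
  Δ            0.2603     -0.1735
  eq             1.63       1.941
  solve Keq expr → x = -0.08677; check Q = 0.8698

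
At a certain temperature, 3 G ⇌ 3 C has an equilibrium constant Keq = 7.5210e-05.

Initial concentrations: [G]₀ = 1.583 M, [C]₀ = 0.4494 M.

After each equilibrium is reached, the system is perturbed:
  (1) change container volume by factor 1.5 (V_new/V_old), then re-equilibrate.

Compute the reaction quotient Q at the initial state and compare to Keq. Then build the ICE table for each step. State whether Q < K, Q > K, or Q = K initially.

Q₀ = 0.02288; Q > K (proceeds reverse)

Q₀ = 0.02288 vs Keq = 7.5210e-05 ⇒ Q>K, reverse
Step 1:
                   G          C
  init         1.583     0.4494
  Δ           0.3671    -0.3671
  eq            1.95    0.08231
  solve Keq expr → x = -0.1224; check Q = 7.5210e-05
Then change container volume by factor 1.5 (V_new/V_old).
Step 2:
                   G          C
  init           1.3    0.05488
  Δ                0          0
  eq             1.3    0.05488
  solve Keq expr → x = 0; check Q = 7.5210e-05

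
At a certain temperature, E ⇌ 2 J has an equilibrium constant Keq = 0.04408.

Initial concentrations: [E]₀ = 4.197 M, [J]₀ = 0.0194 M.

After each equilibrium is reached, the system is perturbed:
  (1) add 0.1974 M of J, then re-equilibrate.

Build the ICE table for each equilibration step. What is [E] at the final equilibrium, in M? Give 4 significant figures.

[E]_eq = 4.093 M

Q₀ = 8.9674e-05 vs Keq = 0.04408 ⇒ Q<K, forward
Step 1:
                  E         J
  I           4.197    0.0194
  C         -0.2002    0.4003
  E           3.997    0.4197
  solve Keq expr → x = 0.2002; check Q = 0.04408
Then add 0.1974 M of J.
Step 2:
                  E         J
  I           3.997    0.6171
  C         0.09619   -0.1924
  E           4.093    0.4248
  solve Keq expr → x = -0.09619; check Q = 0.04408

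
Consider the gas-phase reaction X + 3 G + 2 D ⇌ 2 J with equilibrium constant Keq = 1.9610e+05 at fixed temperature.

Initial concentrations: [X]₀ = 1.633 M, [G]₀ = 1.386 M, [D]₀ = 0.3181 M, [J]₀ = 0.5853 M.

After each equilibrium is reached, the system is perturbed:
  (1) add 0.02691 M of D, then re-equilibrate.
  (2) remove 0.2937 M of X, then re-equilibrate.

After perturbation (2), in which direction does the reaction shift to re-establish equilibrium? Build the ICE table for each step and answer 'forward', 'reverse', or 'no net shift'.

Direction: reverse

Q₀ = 0.7787 vs Keq = 1.9610e+05 ⇒ Q<K, forward
Step 1:
                  X         G         D         J
  I           1.633     1.386    0.3181    0.5853
  C         -0.1581   -0.4743   -0.3162    0.3162
  E           1.475    0.9117  0.001925    0.9015
  solve Keq expr → x = 0.1581; check Q = 1.9610e+05
Then add 0.02691 M of D.
Step 2:
                  X         G         D         J
  I           1.475    0.9117   0.02884    0.9015
  C        -0.01335  -0.04006  -0.02671   0.02671
  E           1.462    0.8717   0.00213    0.9282
  solve Keq expr → x = 0.01335; check Q = 1.9610e+05
Then remove 0.2937 M of X.
Step 3:
                  X         G         D         J
  I           1.168    0.8717   0.00213    0.9282
  C       1.2528e-04 3.7583e-04 2.5056e-04 -2.5056e-04
  E           1.168    0.8721  0.002381    0.9279
  solve Keq expr → x = -1.2528e-04; check Q = 1.9610e+05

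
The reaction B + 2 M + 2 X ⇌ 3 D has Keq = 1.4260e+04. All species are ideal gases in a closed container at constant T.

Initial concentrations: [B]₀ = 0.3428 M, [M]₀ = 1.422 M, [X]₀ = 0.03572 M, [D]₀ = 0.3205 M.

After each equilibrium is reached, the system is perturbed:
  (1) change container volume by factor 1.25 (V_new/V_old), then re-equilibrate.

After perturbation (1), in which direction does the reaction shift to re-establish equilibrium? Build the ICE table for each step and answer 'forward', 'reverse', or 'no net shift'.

Direction: reverse

Q₀ = 37.22 vs Keq = 1.4260e+04 ⇒ Q<K, forward
Step 1:
                    B           M           X           D
  I            0.3428       1.422     0.03572      0.3205
  C          -0.01667    -0.03334    -0.03334     0.05001
  E            0.3261       1.389    0.002381      0.3705
  solve Keq expr → x = 0.01667; check Q = 1.4260e+04
Then change container volume by factor 1.25 (V_new/V_old).
Step 2:
                    B           M           X           D
  I            0.2609       1.111    0.001905      0.2964
  C        2.3291e-04  4.6582e-04  4.6582e-04 -6.9874e-04
  E            0.2611       1.111    0.002371      0.2957
  solve Keq expr → x = -2.3291e-04; check Q = 1.4260e+04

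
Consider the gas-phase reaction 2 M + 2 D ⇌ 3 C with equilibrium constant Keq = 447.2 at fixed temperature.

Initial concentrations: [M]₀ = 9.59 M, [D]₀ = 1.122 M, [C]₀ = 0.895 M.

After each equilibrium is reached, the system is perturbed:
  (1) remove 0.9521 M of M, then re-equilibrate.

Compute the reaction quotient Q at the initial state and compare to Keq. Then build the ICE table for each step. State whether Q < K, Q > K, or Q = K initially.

Q₀ = 0.006192 vs Keq = 447.2 ⇒ Q<K, forward
Step 1:
                    M           D           C
  init           9.59       1.122       0.895
  Δ            -1.099      -1.099       1.649
  eq            8.491      0.0226       2.544
  solve Keq expr → x = 0.5497; check Q = 447.2
Then remove 0.9521 M of M.
Step 2:
                    M           D           C
  init          7.539      0.0226       2.544
  Δ          0.002782    0.002782   -0.004174
  eq            7.541     0.02538        2.54
  solve Keq expr → x = -0.001391; check Q = 447.2

Q₀ = 0.006192; Q < K (proceeds forward)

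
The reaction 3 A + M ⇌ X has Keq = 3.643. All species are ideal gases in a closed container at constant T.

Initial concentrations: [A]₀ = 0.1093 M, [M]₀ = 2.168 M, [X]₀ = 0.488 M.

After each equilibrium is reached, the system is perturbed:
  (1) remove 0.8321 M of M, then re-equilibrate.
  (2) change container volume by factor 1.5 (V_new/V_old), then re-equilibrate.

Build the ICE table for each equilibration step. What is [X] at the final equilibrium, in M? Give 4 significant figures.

Q₀ = 172.4 vs Keq = 3.643 ⇒ Q>K, reverse
Step 1:
                    A           M           X
  init         0.1093       2.168       0.488
  Δ            0.2567     0.08556    -0.08556
  eq            0.366       2.254      0.4024
  solve Keq expr → x = -0.08556; check Q = 3.643
Then remove 0.8321 M of M.
Step 2:
                    A           M           X
  init          0.366       1.421      0.4024
  Δ           0.05274     0.01758    -0.01758
  eq           0.4187       1.439      0.3849
  solve Keq expr → x = -0.01758; check Q = 3.643
Then change container volume by factor 1.5 (V_new/V_old).
Step 3:
                    A           M           X
  init         0.2791      0.9594      0.2566
  Δ            0.1129     0.03765    -0.03765
  eq           0.3921       0.997      0.2189
  solve Keq expr → x = -0.03765; check Q = 3.643

[X]_eq = 0.2189 M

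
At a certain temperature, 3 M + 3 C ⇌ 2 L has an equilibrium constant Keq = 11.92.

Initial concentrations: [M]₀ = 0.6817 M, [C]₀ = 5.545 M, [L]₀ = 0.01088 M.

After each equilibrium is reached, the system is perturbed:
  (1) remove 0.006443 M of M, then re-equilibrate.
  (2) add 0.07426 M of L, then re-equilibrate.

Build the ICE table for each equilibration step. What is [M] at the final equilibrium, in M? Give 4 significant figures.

Q₀ = 2.1917e-06 vs Keq = 11.92 ⇒ Q<K, forward
Step 1:
                    M           C           L
  Initial      0.6817       5.545     0.01088
  Change      -0.6308     -0.6308      0.4206
  Equil       0.05086       4.914      0.4314
  solve Keq expr → x = 0.2103; check Q = 11.92
Then remove 0.006443 M of M.
Step 2:
                    M           C           L
  Initial     0.04442       4.914      0.4314
  Change     0.006063    0.006063   -0.004042
  Equil       0.05048        4.92      0.4274
  solve Keq expr → x = -0.002021; check Q = 11.92
Then add 0.07426 M of L.
Step 3:
                    M           C           L
  Initial     0.05048        4.92      0.5017
  Change     0.005362    0.005362   -0.003575
  Equil       0.05584       4.926      0.4981
  solve Keq expr → x = -0.001787; check Q = 11.92

[M]_eq = 0.05584 M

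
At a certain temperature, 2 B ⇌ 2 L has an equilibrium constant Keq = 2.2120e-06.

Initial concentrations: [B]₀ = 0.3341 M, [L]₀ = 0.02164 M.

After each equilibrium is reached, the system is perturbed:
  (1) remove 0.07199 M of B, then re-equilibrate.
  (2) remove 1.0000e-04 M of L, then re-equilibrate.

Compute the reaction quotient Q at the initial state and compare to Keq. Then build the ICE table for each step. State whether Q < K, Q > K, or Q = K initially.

Q₀ = 0.004195; Q > K (proceeds reverse)

Q₀ = 0.004195 vs Keq = 2.2120e-06 ⇒ Q>K, reverse
Step 1:
                   B          L
  init        0.3341    0.02164
  Δ          0.02111   -0.02111
  eq          0.3552 5.2830e-04
  solve Keq expr → x = -0.01056; check Q = 2.2120e-06
Then remove 0.07199 M of B.
Step 2:
                   B          L
  init        0.2832 5.2830e-04
  Δ       1.0691e-04 -1.0691e-04
  eq          0.2833 4.2139e-04
  solve Keq expr → x = -5.3455e-05; check Q = 2.2120e-06
Then remove 1.0000e-04 M of L.
Step 3:
                   B          L
  init        0.2833 3.2139e-04
  Δ       -9.9851e-05 9.9851e-05
  eq          0.2832 4.2124e-04
  solve Keq expr → x = 4.9926e-05; check Q = 2.2120e-06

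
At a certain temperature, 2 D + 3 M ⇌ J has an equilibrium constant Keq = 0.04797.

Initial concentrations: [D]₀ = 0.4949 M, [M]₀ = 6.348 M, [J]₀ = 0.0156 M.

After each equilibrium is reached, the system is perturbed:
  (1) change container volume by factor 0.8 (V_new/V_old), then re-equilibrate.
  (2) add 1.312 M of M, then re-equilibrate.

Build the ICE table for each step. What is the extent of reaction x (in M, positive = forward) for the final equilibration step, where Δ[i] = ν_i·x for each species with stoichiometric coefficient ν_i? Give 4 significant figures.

Q₀ = 2.4899e-04 vs Keq = 0.04797 ⇒ Q<K, forward
Step 1:
                    D           M           J
  init         0.4949       6.348      0.0156
  Δ           -0.3525     -0.5287      0.1762
  eq           0.1424       5.819      0.1918
  solve Keq expr → x = 0.1762; check Q = 0.04797
Then change container volume by factor 0.8 (V_new/V_old).
Step 2:
                    D           M           J
  init         0.1781       7.274      0.2398
  Δ          -0.05558    -0.08337     0.02779
  eq           0.1225       7.191      0.2676
  solve Keq expr → x = 0.02779; check Q = 0.04797
Then add 1.312 M of M.
Step 3:
                    D           M           J
  init         0.1225       8.503      0.2676
  Δ          -0.02444    -0.03666     0.01222
  eq          0.09804       8.466      0.2798
  solve Keq expr → x = 0.01222; check Q = 0.04797

x = 0.01222 M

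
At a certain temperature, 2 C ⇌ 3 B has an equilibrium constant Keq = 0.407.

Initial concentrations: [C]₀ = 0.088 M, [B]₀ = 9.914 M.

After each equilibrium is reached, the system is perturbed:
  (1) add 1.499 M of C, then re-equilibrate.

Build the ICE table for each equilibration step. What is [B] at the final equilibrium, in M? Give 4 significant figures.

[B]_eq = 2.576 M

Q₀ = 1.2583e+05 vs Keq = 0.407 ⇒ Q>K, reverse
Step 1:
                   C          B
  init         0.088      9.914
  Δ            5.124     -7.686
  eq           5.212      2.228
  solve Keq expr → x = -2.562; check Q = 0.407
Then add 1.499 M of C.
Step 2:
                   C          B
  init         6.711      2.228
  Δ          -0.2319     0.3478
  eq           6.479      2.576
  solve Keq expr → x = 0.1159; check Q = 0.407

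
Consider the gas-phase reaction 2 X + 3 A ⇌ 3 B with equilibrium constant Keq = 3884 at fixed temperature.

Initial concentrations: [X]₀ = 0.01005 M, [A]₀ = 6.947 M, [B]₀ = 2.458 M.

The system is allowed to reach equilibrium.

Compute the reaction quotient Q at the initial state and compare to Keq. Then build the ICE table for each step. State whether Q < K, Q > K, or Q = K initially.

Q₀ = 438.6; Q < K (proceeds forward)

Q₀ = 438.6 vs Keq = 3884 ⇒ Q<K, forward
Step 1:
                    X           A           B
  Initial     0.01005       6.947       2.458
  Change    -0.006645   -0.009968    0.009968
  Equil      0.003405       6.937       2.468
  solve Keq expr → x = 0.003323; check Q = 3884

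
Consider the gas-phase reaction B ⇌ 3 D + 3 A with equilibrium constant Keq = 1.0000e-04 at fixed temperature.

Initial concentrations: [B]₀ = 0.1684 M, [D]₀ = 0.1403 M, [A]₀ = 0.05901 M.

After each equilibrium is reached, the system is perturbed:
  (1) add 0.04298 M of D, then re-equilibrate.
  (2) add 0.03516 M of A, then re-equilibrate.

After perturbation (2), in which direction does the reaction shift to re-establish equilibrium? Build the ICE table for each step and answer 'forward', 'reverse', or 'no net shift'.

Direction: reverse

Q₀ = 3.3698e-06 vs Keq = 1.0000e-04 ⇒ Q<K, forward
Step 1:
                   B          D          A
  init        0.1684     0.1403    0.05901
  Δ         -0.02072    0.06217    0.06217
  eq          0.1477     0.2025     0.1212
  solve Keq expr → x = 0.02072; check Q = 1.0000e-04
Then add 0.04298 M of D.
Step 2:
                   B          D          A
  init        0.1477     0.2454     0.1212
  Δ         0.004681   -0.01404   -0.01404
  eq          0.1524     0.2314     0.1071
  solve Keq expr → x = -0.004681; check Q = 1.0000e-04
Then add 0.03516 M of A.
Step 3:
                   B          D          A
  init        0.1524     0.2314     0.1423
  Δ          0.00734   -0.02202   -0.02202
  eq          0.1597     0.2094     0.1203
  solve Keq expr → x = -0.00734; check Q = 1.0000e-04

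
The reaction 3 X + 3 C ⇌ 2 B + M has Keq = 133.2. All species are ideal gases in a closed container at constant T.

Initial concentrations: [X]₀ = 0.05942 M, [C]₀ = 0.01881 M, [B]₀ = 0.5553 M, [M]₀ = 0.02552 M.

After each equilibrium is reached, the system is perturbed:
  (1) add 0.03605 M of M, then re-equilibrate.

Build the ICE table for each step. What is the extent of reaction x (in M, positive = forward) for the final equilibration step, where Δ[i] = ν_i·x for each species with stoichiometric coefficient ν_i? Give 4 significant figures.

x = -0.02049 M

Q₀ = 5.6360e+06 vs Keq = 133.2 ⇒ Q>K, reverse
Step 1:
                   X          C          B          M
  I          0.05942    0.01881     0.5553    0.02552
  C          0.07365    0.07365    -0.0491   -0.02455
  E           0.1331    0.09246     0.5062 9.6845e-04
  solve Keq expr → x = -0.02455; check Q = 133.2
Then add 0.03605 M of M.
Step 2:
                   X          C          B          M
  I           0.1331    0.09246     0.5062    0.03702
  C          0.06147    0.06147   -0.04098   -0.02049
  E           0.1945     0.1539     0.4652    0.01653
  solve Keq expr → x = -0.02049; check Q = 133.2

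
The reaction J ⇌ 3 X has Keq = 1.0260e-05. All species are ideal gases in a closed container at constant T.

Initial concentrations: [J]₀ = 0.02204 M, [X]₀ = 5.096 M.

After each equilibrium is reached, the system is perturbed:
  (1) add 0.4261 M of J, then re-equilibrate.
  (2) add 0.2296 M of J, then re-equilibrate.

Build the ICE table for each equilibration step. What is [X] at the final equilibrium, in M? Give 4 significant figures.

[X]_eq = 0.02896 M

Q₀ = 6004 vs Keq = 1.0260e-05 ⇒ Q>K, reverse
Step 1:
                  J         X
  Initial   0.02204     5.096
  Change       1.69     -5.07
  Equil       1.712   0.02599
  solve Keq expr → x = -1.69; check Q = 1.0260e-05
Then add 0.4261 M of J.
Step 2:
                  J         X
  Initial     2.138   0.02599
  Change  -6.6534e-04  0.001996
  Equil       2.137   0.02799
  solve Keq expr → x = 6.6534e-04; check Q = 1.0260e-05
Then add 0.2296 M of J.
Step 3:
                  J         X
  Initial     2.367   0.02799
  Change  -3.2234e-04 9.6703e-04
  Equil       2.367   0.02896
  solve Keq expr → x = 3.2234e-04; check Q = 1.0260e-05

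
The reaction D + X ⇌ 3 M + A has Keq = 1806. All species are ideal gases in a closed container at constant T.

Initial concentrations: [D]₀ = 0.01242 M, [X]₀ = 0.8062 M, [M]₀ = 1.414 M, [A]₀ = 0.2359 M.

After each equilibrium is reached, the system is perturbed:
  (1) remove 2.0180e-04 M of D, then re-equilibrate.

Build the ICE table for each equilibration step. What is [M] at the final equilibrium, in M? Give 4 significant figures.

[M]_eq = 1.449 M

Q₀ = 66.61 vs Keq = 1806 ⇒ Q<K, forward
Step 1:
                   D          X          M          A
  I          0.01242     0.8062      1.414     0.2359
  C         -0.01189   -0.01189    0.03568    0.01189
  E       5.2626e-04     0.7943       1.45     0.2478
  solve Keq expr → x = 0.01189; check Q = 1806
Then remove 2.0180e-04 M of D.
Step 2:
                   D          X          M          A
  I       3.2446e-04     0.7943       1.45     0.2478
  C       2.0059e-04 2.0059e-04 -6.0176e-04 -2.0059e-04
  E       5.2505e-04     0.7945      1.449     0.2476
  solve Keq expr → x = -2.0059e-04; check Q = 1806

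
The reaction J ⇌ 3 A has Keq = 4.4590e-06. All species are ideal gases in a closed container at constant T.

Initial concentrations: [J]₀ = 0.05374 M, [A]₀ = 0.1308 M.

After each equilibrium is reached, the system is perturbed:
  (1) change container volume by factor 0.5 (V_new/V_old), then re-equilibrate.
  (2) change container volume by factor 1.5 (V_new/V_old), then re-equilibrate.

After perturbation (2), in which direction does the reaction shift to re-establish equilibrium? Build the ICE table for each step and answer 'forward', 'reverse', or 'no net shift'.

Q₀ = 0.04164 vs Keq = 4.4590e-06 ⇒ Q>K, reverse
Step 1:
                    J           A
  I           0.05374      0.1308
  C            0.0411     -0.1233
  E           0.09484    0.007506
  solve Keq expr → x = -0.0411; check Q = 4.4590e-06
Then change container volume by factor 0.5 (V_new/V_old).
Step 2:
                    J           A
  I            0.1897     0.01501
  C          0.001842   -0.005525
  E            0.1915    0.009487
  solve Keq expr → x = -0.001842; check Q = 4.4590e-06
Then change container volume by factor 1.5 (V_new/V_old).
Step 3:
                    J           A
  I            0.1277    0.006325
  C       -6.4967e-04    0.001949
  E             0.127    0.008274
  solve Keq expr → x = 6.4967e-04; check Q = 4.4590e-06

Direction: forward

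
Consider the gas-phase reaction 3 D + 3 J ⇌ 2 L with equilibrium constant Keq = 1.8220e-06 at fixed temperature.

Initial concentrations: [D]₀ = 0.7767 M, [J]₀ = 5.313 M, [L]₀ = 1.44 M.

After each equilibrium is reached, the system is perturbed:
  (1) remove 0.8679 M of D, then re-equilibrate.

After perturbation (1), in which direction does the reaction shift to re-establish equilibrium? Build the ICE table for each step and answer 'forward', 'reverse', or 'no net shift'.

Q₀ = 0.02951 vs Keq = 1.8220e-06 ⇒ Q>K, reverse
Step 1:
                  D         J         L
  I          0.7767     5.313      1.44
  C           1.978     1.978    -1.319
  E           2.754     7.291    0.1215
  solve Keq expr → x = -0.6593; check Q = 1.8220e-06
Then remove 0.8679 M of D.
Step 2:
                  D         J         L
  I           1.887     7.291    0.1215
  C          0.0714    0.0714   -0.0476
  E           1.958     7.362   0.07388
  solve Keq expr → x = -0.0238; check Q = 1.8220e-06

Direction: reverse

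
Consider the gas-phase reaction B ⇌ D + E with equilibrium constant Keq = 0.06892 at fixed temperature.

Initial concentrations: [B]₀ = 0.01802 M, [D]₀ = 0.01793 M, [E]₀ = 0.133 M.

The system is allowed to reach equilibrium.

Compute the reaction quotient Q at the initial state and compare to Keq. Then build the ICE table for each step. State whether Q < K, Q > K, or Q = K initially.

Q₀ = 0.1323; Q > K (proceeds reverse)

Q₀ = 0.1323 vs Keq = 0.06892 ⇒ Q>K, reverse
Step 1:
                   B          D          E
  init       0.01802    0.01793      0.133
  Δ         0.005327  -0.005327  -0.005327
  eq         0.02335     0.0126     0.1277
  solve Keq expr → x = -0.005327; check Q = 0.06892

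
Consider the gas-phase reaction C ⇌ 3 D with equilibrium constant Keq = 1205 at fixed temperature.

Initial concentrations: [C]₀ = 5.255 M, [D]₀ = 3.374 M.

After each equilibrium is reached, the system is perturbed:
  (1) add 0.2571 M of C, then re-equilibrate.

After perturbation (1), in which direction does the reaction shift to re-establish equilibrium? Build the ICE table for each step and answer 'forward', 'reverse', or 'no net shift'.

Direction: forward

Q₀ = 7.309 vs Keq = 1205 ⇒ Q<K, forward
Step 1:
                   C          D
  I            5.255      3.374
  C           -3.306      9.918
  E            1.949      13.29
  solve Keq expr → x = 3.306; check Q = 1205
Then add 0.2571 M of C.
Step 2:
                   C          D
  I            2.206      13.29
  C          -0.1093     0.3279
  E            2.097      13.62
  solve Keq expr → x = 0.1093; check Q = 1205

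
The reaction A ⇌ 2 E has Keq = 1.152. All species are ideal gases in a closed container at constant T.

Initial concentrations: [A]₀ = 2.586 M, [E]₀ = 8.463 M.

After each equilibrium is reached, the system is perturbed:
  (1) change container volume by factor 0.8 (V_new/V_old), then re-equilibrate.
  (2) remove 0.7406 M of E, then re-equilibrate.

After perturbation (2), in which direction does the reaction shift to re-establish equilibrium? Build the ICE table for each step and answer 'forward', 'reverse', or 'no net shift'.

Direction: forward

Q₀ = 27.7 vs Keq = 1.152 ⇒ Q>K, reverse
Step 1:
                   A          E
  init         2.586      8.463
  Δ            2.967     -5.934
  eq           5.553      2.529
  solve Keq expr → x = -2.967; check Q = 1.152
Then change container volume by factor 0.8 (V_new/V_old).
Step 2:
                   A          E
  init         6.941      3.162
  Δ           0.1515    -0.3031
  eq           7.093      2.858
  solve Keq expr → x = -0.1515; check Q = 1.152
Then remove 0.7406 M of E.
Step 3:
                   A          E
  init         7.093      2.118
  Δ           -0.336     0.6721
  eq           6.757       2.79
  solve Keq expr → x = 0.336; check Q = 1.152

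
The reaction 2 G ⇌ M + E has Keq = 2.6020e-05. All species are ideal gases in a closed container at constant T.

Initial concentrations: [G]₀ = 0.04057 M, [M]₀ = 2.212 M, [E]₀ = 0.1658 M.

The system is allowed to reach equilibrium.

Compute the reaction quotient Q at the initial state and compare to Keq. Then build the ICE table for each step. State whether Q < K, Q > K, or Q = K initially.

Q₀ = 222.8; Q > K (proceeds reverse)

Q₀ = 222.8 vs Keq = 2.6020e-05 ⇒ Q>K, reverse
Step 1:
                   G          M          E
  Initial    0.04057      2.212     0.1658
  Change      0.3316    -0.1658    -0.1658
  Equil       0.3722      2.046 1.7613e-06
  solve Keq expr → x = -0.1658; check Q = 2.6020e-05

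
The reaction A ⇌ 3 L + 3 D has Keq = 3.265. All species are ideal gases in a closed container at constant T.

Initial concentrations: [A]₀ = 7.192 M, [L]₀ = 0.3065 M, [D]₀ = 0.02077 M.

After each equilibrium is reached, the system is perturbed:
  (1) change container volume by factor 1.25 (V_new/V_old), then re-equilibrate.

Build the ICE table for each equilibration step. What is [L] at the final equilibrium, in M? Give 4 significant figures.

Q₀ = 3.5872e-08 vs Keq = 3.265 ⇒ Q<K, forward
Step 1:
                   A          L          D
  Initial      7.192     0.3065    0.02077
  Change     -0.5048      1.514      1.514
  Equil        6.687      1.821      1.535
  solve Keq expr → x = 0.5048; check Q = 3.265
Then change container volume by factor 1.25 (V_new/V_old).
Step 2:
                   A          L          D
  Initial       5.35      1.457      1.228
  Change    -0.08933      0.268      0.268
  Equil         5.26      1.725      1.496
  solve Keq expr → x = 0.08933; check Q = 3.265

[L]_eq = 1.725 M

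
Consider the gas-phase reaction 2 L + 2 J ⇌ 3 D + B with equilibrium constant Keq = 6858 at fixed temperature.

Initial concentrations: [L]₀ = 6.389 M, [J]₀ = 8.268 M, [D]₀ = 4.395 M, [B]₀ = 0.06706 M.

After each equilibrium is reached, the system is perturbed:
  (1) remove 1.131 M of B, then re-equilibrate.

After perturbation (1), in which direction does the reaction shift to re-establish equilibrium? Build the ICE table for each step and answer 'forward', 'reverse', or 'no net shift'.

Direction: forward

Q₀ = 0.00204 vs Keq = 6858 ⇒ Q<K, forward
Step 1:
                   L          J          D          B
  init         6.389      8.268      4.395    0.06706
  Δ           -5.948     -5.948      8.922      2.974
  eq          0.4411       2.32      13.32      3.041
  solve Keq expr → x = 2.974; check Q = 6858
Then remove 1.131 M of B.
Step 2:
                   L          J          D          B
  init        0.4411       2.32      13.32       1.91
  Δ         -0.07239   -0.07239     0.1086     0.0362
  eq          0.3687      2.248      13.43      1.946
  solve Keq expr → x = 0.0362; check Q = 6858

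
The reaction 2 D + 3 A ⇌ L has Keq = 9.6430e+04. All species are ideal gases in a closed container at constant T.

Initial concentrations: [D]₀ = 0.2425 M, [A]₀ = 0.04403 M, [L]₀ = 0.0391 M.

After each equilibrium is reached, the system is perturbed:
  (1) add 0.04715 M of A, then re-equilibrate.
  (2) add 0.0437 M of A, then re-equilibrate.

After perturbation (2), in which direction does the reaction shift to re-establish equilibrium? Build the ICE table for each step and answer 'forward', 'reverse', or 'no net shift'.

Q₀ = 7789 vs Keq = 9.6430e+04 ⇒ Q<K, forward
Step 1:
                  D         A         L
  Initial    0.2425   0.04403    0.0391
  Change   -0.01529  -0.02293  0.007644
  Equil      0.2272    0.0211   0.04674
  solve Keq expr → x = 0.007644; check Q = 9.6430e+04
Then add 0.04715 M of A.
Step 2:
                  D         A         L
  Initial    0.2272   0.06825   0.04674
  Change   -0.02867  -0.04301   0.01434
  Equil      0.1985   0.02524   0.06108
  solve Keq expr → x = 0.01434; check Q = 9.6430e+04
Then add 0.0437 M of A.
Step 3:
                  D         A         L
  Initial    0.1985   0.06894   0.06108
  Change   -0.02623  -0.03934   0.01311
  Equil      0.1723   0.02959    0.0742
  solve Keq expr → x = 0.01311; check Q = 9.6430e+04

Direction: forward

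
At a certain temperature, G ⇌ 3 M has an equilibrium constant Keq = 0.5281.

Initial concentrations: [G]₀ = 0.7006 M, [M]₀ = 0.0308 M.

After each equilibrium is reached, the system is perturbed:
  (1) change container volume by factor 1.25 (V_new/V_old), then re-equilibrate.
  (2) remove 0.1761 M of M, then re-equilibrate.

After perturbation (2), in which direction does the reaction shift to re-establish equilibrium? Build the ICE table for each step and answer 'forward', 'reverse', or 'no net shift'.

Q₀ = 4.1704e-05 vs Keq = 0.5281 ⇒ Q<K, forward
Step 1:
                   G          M
  init        0.7006     0.0308
  Δ          -0.2032     0.6096
  eq          0.4974     0.6404
  solve Keq expr → x = 0.2032; check Q = 0.5281
Then change container volume by factor 1.25 (V_new/V_old).
Step 2:
                   G          M
  init        0.3979     0.5123
  Δ         -0.02343    0.07028
  eq          0.3745     0.5826
  solve Keq expr → x = 0.02343; check Q = 0.5281
Then remove 0.1761 M of M.
Step 3:
                   G          M
  init        0.3745     0.4065
  Δ          -0.0497     0.1491
  eq          0.3248     0.5556
  solve Keq expr → x = 0.0497; check Q = 0.5281

Direction: forward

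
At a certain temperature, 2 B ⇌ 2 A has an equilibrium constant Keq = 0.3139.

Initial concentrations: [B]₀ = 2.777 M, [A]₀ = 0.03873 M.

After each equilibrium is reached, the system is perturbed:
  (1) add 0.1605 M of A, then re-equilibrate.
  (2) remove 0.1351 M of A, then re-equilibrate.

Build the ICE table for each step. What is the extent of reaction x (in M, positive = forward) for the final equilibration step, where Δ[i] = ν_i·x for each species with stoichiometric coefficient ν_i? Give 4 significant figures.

Q₀ = 1.9451e-04 vs Keq = 0.3139 ⇒ Q<K, forward
Step 1:
                    B           A
  Initial       2.777     0.03873
  Change      -0.9724      0.9724
  Equil         1.805       1.011
  solve Keq expr → x = 0.4862; check Q = 0.3139
Then add 0.1605 M of A.
Step 2:
                    B           A
  Initial       1.805       1.172
  Change       0.1029     -0.1029
  Equil         1.908       1.069
  solve Keq expr → x = -0.05143; check Q = 0.3139
Then remove 0.1351 M of A.
Step 3:
                    B           A
  Initial       1.908      0.9336
  Change     -0.08659     0.08659
  Equil         1.821        1.02
  solve Keq expr → x = 0.04329; check Q = 0.3139

x = 0.04329 M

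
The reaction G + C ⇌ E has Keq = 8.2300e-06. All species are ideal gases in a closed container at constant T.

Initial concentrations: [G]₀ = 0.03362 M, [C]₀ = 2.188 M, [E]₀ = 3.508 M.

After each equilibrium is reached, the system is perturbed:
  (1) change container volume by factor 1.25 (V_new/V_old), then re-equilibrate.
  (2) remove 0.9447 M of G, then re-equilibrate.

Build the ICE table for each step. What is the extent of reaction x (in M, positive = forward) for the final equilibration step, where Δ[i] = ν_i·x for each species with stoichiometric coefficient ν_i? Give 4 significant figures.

Q₀ = 47.69 vs Keq = 8.2300e-06 ⇒ Q>K, reverse
Step 1:
                   G          C          E
  init       0.03362      2.188      3.508
  Δ            3.508      3.508     -3.508
  eq           3.541      5.696 1.6601e-04
  solve Keq expr → x = -3.508; check Q = 8.2300e-06
Then change container volume by factor 1.25 (V_new/V_old).
Step 2:
                   G          C          E
  init         2.833      4.557 1.3281e-04
  Δ       2.6560e-05 2.6560e-05 -2.6560e-05
  eq           2.833      4.557 1.0625e-04
  solve Keq expr → x = -2.6560e-05; check Q = 8.2300e-06
Then remove 0.9447 M of G.
Step 3:
                   G          C          E
  init         1.888      4.557 1.0625e-04
  Δ       3.5426e-05 3.5426e-05 -3.5426e-05
  eq           1.889      4.557 7.0823e-05
  solve Keq expr → x = -3.5426e-05; check Q = 8.2300e-06

x = -3.5426e-05 M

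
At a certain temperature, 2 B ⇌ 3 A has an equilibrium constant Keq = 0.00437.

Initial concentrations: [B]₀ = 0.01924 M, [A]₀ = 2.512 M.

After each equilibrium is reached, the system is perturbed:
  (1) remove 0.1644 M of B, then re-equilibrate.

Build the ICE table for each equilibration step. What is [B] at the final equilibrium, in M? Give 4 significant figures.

[B]_eq = 1.394 M

Q₀ = 4.2820e+04 vs Keq = 0.00437 ⇒ Q>K, reverse
Step 1:
                   B          A
  init       0.01924      2.512
  Δ            1.529     -2.293
  eq           1.548     0.2188
  solve Keq expr → x = -0.7644; check Q = 0.00437
Then remove 0.1644 M of B.
Step 2:
                   B          A
  init         1.384     0.2188
  Δ         0.009875   -0.01481
  eq           1.394      0.204
  solve Keq expr → x = -0.004938; check Q = 0.00437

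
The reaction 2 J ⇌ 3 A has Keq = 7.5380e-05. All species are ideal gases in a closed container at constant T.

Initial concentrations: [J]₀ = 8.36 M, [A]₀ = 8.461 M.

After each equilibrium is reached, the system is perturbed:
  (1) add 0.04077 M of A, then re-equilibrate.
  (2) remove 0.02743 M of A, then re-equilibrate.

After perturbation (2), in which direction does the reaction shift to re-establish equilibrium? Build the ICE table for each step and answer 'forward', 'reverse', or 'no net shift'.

Direction: forward

Q₀ = 8.667 vs Keq = 7.5380e-05 ⇒ Q>K, reverse
Step 1:
                  J         A
  Initial      8.36     8.461
  Change      5.478    -8.218
  Equil       13.84    0.2435
  solve Keq expr → x = -2.739; check Q = 7.5380e-05
Then add 0.04077 M of A.
Step 2:
                  J         A
  Initial     13.84    0.2843
  Change    0.02697  -0.04045
  Equil       13.87    0.2438
  solve Keq expr → x = -0.01348; check Q = 7.5380e-05
Then remove 0.02743 M of A.
Step 3:
                  J         A
  Initial     13.87    0.2164
  Change   -0.01814   0.02722
  Equil       13.85    0.2436
  solve Keq expr → x = 0.009072; check Q = 7.5380e-05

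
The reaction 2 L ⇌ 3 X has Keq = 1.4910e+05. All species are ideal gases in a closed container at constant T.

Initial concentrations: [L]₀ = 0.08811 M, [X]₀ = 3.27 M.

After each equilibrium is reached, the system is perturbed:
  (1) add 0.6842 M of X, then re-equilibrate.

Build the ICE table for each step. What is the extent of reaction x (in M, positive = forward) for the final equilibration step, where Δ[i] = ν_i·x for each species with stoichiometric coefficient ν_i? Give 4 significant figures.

x = -0.002533 M

Q₀ = 4504 vs Keq = 1.4910e+05 ⇒ Q<K, forward
Step 1:
                    L           X
  init        0.08811        3.27
  Δ          -0.07203       0.108
  eq          0.01608       3.378
  solve Keq expr → x = 0.03602; check Q = 1.4910e+05
Then add 0.6842 M of X.
Step 2:
                    L           X
  init        0.01608       4.062
  Δ          0.005065   -0.007598
  eq          0.02114       4.055
  solve Keq expr → x = -0.002533; check Q = 1.4910e+05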